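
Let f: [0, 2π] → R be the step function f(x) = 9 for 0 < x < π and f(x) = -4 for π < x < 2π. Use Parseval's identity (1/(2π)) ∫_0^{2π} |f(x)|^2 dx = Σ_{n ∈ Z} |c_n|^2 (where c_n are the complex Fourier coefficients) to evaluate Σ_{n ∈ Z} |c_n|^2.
Σ |c_n|^2 = 97/2

Parseval equates the L^2 energy of f (normalised by 1/(2π)) with the ℓ^2 sum of its Fourier coefficients: (1/(2π)) ∫_0^{2π} |f|^2 = Σ |c_n|^2.
Compute the left side: (1/(2π)) [∫_0^π 9^2 dx + ∫_π^{2π} (-4)^2 dx] = (1/(2π)) · (81π + 16π) = (81 + 16)/2 = 97/2.
So Σ_{n ∈ Z} |c_n|^2 = 97/2.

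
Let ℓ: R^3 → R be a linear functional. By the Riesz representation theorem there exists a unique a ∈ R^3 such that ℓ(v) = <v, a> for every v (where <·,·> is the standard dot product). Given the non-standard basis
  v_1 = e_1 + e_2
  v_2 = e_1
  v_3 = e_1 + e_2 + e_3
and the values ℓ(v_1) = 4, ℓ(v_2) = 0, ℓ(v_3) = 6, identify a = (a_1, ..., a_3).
a = (0, 4, 2)

Write a = (a_1, ..., a_3) in the standard basis. For each basis vector v_i, ℓ(v_i) = <v_i, a> is a linear equation in the a_j's. Collect the n equations into a matrix system V a = ℓ, where row i of V is v_i (expressed in the standard basis). Since V is invertible (lower-triangular with 1s on the diagonal, up to permutation), solve by back-substitution:
  V =
[[1, 1, 0],
 [1, 0, 0],
 [1, 1, 1]]
  V a = (4, 0, 6)
Solving gives a = (0, 4, 2).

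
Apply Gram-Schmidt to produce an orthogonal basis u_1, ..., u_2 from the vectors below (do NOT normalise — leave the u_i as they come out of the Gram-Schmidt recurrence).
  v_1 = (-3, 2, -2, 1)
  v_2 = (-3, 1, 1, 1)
Orthogonal basis:
  u_1 = (-3, 2, -2, 1)
  u_2 = (-4/3, -1/9, 19/9, 4/9)

Apply the Gram-Schmidt recurrence
  u_1 = v_1
  u_i = v_i − Σ_{j<i} ((v_i · u_j) / (u_j · u_j)) · u_j.

Step by step this gives:
  u_1 = (-3, 2, -2, 1)
  u_2 = (-4/3, -1/9, 19/9, 4/9)

Orthogonality check:
  u_2 · u_1 = 0 (should be 0)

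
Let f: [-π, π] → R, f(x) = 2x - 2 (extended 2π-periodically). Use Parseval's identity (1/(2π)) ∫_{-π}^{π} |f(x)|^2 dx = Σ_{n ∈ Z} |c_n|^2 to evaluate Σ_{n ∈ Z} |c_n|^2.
Σ |c_n|^2 = 4π^2/3 + 4

Expand and integrate term by term over [-π, π]:
  ∫ (2x)^2 dx = 4·(2π^3/3); ∫ 2·2·(-2)·x dx = 0 (odd integrand); ∫ (-2)^2 dx = 4·2π.
So (1/(2π)) ∫_{-π}^{π} (2x - 2)^2 dx = 4π^2/3 + 4 = 4π^2/3 + 4.
Parseval ⇒ Σ |c_n|^2 = 4π^2/3 + 4.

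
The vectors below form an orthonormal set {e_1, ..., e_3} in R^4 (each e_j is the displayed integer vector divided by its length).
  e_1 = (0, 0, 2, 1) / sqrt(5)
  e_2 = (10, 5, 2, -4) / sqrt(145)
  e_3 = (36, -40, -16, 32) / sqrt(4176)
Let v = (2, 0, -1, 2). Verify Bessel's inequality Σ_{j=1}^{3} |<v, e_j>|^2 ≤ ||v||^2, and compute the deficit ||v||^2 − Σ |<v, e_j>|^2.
Σ |<v, e_j>|^2 = 56/9; ||v||^2 = 9; deficit = 25/9

Write each e_j = u_j / sqrt(<u_j, u_j>) where u_j is the displayed integer vector. Then <v, e_j> = <v, u_j> / sqrt(<u_j, u_j>), so |<v, e_j>|^2 = <v, u_j>^2 / <u_j, u_j>.
Coefficients: <v, e_1> = 0/sqrt(5), <v, e_2> = 10/sqrt(145), <v, e_3> = 152/sqrt(4176).
Square and sum: Σ |<v, e_j>|^2 = 56/9.
Compute ||v||^2 = v·v = 9.
Deficit = 9 − 56/9 = 25/9 ≥ 0, confirming Bessel's inequality. (The deficit equals ||v − Σ <v,e_j> e_j||^2, the squared distance from v to span{e_j}.)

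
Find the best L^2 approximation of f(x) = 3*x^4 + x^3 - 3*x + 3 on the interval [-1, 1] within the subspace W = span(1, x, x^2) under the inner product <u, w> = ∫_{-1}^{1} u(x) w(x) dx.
g(x) = 18*x^2/7 - 12*x/5 + 96/35

The best approximation g ∈ W is the orthogonal projection of f onto W. Writing g = a_0 + a_1 x + a_2 x^2, the coefficients solve the normal equations G · a = b where
  G_{ij} = <φ_i, φ_j> and b_i = <f, φ_i>, with φ_0 = 1, φ_1 = x, φ_2 = x^2.
G =
  [2, 0, 2/3]
  [0, 2/3, 0]
  [2/3, 0, 2/5],
b = (36/5, -8/5, 20/7).
Solving gives a_0 = 96/35, a_1 = -12/5, a_2 = 18/7, so
  g(x) = 18*x^2/7 - 12*x/5 + 96/35.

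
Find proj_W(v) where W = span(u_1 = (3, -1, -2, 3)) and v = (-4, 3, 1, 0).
proj_W(v) = (-51/23, 17/23, 34/23, -51/23)

Set up U = [u_1 | ... | u_1] ∈ R^(4×1). The projector onto W = col(U) is P = U (U^T U)^(-1) U^T.
Compute U^T U =
  [23],
and U^T v = (-17).
Solve U^T U · c = U^T v for the coefficients: c = (-17/23). The projection is proj_W(v) = U c.
Check: (v - proj_W(v)) · u_1 = 0  (should be 0).
Result: proj_W(v) = (-51/23, 17/23, 34/23, -51/23).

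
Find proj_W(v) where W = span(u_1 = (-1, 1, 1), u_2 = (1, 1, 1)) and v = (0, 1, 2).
proj_W(v) = (0, 3/2, 3/2)

Set up U = [u_1 | ... | u_2] ∈ R^(3×2). The projector onto W = col(U) is P = U (U^T U)^(-1) U^T.
Compute U^T U =
  [3, 1]
  [1, 3],
and U^T v = (3, 3).
Solve U^T U · c = U^T v for the coefficients: c = (3/4, 3/4). The projection is proj_W(v) = U c.
Check: (v - proj_W(v)) · u_1 = 0  (should be 0).
Check: (v - proj_W(v)) · u_2 = 0  (should be 0).
Result: proj_W(v) = (0, 3/2, 3/2).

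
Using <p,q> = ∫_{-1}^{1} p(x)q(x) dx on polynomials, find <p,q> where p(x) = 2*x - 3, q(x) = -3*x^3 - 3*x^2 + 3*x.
<p,q> = 38/5

Expand the product: p(x)·q(x) = -6*x^4 + 3*x^3 + 15*x^2 - 9*x.
∫_{-1}^{1} of each monomial x^k gives [2/(k+1) if k even, 0 if k odd]. Integrating term-by-term (or equivalently evaluating the antiderivative F(x) = -6*x^5/5 + 3*x^4/4 + 5*x^3 - 9*x^2/2 at the endpoints):
  F(1) − F(−1) = 1/20 − (-151/20) = 38/5.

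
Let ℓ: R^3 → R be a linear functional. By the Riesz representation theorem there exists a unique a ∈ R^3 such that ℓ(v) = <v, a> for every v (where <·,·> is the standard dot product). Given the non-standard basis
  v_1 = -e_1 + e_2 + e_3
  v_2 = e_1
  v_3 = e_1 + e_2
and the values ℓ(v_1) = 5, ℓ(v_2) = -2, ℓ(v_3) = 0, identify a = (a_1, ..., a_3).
a = (-2, 2, 1)

Write a = (a_1, ..., a_3) in the standard basis. For each basis vector v_i, ℓ(v_i) = <v_i, a> is a linear equation in the a_j's. Collect the n equations into a matrix system V a = ℓ, where row i of V is v_i (expressed in the standard basis). Since V is invertible (lower-triangular with 1s on the diagonal, up to permutation), solve by back-substitution:
  V =
[[-1, 1, 1],
 [1, 0, 0],
 [1, 1, 0]]
  V a = (5, -2, 0)
Solving gives a = (-2, 2, 1).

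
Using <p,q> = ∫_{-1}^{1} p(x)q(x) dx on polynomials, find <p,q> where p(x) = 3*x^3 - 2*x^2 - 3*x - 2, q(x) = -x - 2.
<p,q> = 172/15

Expand the product: p(x)·q(x) = -3*x^4 - 4*x^3 + 7*x^2 + 8*x + 4.
∫_{-1}^{1} of each monomial x^k gives [2/(k+1) if k even, 0 if k odd]. Integrating term-by-term (or equivalently evaluating the antiderivative F(x) = -3*x^5/5 - x^4 + 7*x^3/3 + 4*x^2 + 4*x at the endpoints):
  F(1) − F(−1) = 131/15 − (-41/15) = 172/15.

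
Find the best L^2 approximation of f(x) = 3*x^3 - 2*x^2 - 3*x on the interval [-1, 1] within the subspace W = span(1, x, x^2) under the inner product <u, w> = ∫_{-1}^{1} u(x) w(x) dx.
g(x) = -2*x^2 - 6*x/5

The best approximation g ∈ W is the orthogonal projection of f onto W. Writing g = a_0 + a_1 x + a_2 x^2, the coefficients solve the normal equations G · a = b where
  G_{ij} = <φ_i, φ_j> and b_i = <f, φ_i>, with φ_0 = 1, φ_1 = x, φ_2 = x^2.
G =
  [2, 0, 2/3]
  [0, 2/3, 0]
  [2/3, 0, 2/5],
b = (-4/3, -4/5, -4/5).
Solving gives a_0 = 0, a_1 = -6/5, a_2 = -2, so
  g(x) = -2*x^2 - 6*x/5.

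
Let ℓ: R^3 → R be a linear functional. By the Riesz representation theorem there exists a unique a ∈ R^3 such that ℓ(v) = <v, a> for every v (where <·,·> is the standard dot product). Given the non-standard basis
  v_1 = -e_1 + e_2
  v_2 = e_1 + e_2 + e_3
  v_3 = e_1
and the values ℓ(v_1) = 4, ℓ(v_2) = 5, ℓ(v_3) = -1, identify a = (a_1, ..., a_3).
a = (-1, 3, 3)

Write a = (a_1, ..., a_3) in the standard basis. For each basis vector v_i, ℓ(v_i) = <v_i, a> is a linear equation in the a_j's. Collect the n equations into a matrix system V a = ℓ, where row i of V is v_i (expressed in the standard basis). Since V is invertible (lower-triangular with 1s on the diagonal, up to permutation), solve by back-substitution:
  V =
[[-1, 1, 0],
 [1, 1, 1],
 [1, 0, 0]]
  V a = (4, 5, -1)
Solving gives a = (-1, 3, 3).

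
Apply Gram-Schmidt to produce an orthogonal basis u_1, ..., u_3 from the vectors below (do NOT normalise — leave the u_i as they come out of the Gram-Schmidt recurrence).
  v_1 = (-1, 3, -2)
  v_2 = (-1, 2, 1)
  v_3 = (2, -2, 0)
Orthogonal basis:
  u_1 = (-1, 3, -2)
  u_2 = (-9/14, 13/14, 12/7)
  u_3 = (56/59, 24/59, 8/59)

Apply the Gram-Schmidt recurrence
  u_1 = v_1
  u_i = v_i − Σ_{j<i} ((v_i · u_j) / (u_j · u_j)) · u_j.

Step by step this gives:
  u_1 = (-1, 3, -2)
  u_2 = (-9/14, 13/14, 12/7)
  u_3 = (56/59, 24/59, 8/59)

Orthogonality check:
  u_2 · u_1 = 0 (should be 0)
  u_3 · u_1 = 0 (should be 0)
  u_3 · u_2 = 0 (should be 0)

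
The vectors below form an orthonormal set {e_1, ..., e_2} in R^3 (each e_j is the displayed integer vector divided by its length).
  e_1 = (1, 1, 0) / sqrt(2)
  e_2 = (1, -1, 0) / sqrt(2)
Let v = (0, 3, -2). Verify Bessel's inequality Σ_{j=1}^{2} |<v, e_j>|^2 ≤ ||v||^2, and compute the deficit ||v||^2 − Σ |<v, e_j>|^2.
Σ |<v, e_j>|^2 = 9; ||v||^2 = 13; deficit = 4

Write each e_j = u_j / sqrt(<u_j, u_j>) where u_j is the displayed integer vector. Then <v, e_j> = <v, u_j> / sqrt(<u_j, u_j>), so |<v, e_j>|^2 = <v, u_j>^2 / <u_j, u_j>.
Coefficients: <v, e_1> = 3/sqrt(2), <v, e_2> = -3/sqrt(2).
Square and sum: Σ |<v, e_j>|^2 = 9.
Compute ||v||^2 = v·v = 13.
Deficit = 13 − 9 = 4 ≥ 0, confirming Bessel's inequality. (The deficit equals ||v − Σ <v,e_j> e_j||^2, the squared distance from v to span{e_j}.)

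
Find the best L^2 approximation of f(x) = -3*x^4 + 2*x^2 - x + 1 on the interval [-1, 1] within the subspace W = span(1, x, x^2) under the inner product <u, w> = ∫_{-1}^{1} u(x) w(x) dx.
g(x) = -4*x^2/7 - x + 44/35

The best approximation g ∈ W is the orthogonal projection of f onto W. Writing g = a_0 + a_1 x + a_2 x^2, the coefficients solve the normal equations G · a = b where
  G_{ij} = <φ_i, φ_j> and b_i = <f, φ_i>, with φ_0 = 1, φ_1 = x, φ_2 = x^2.
G =
  [2, 0, 2/3]
  [0, 2/3, 0]
  [2/3, 0, 2/5],
b = (32/15, -2/3, 64/105).
Solving gives a_0 = 44/35, a_1 = -1, a_2 = -4/7, so
  g(x) = -4*x^2/7 - x + 44/35.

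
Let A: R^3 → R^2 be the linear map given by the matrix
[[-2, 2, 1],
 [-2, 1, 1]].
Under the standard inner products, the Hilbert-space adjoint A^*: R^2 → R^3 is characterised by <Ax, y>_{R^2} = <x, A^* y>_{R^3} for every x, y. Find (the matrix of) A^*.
A^* = A^T =
[[-2, -2],
 [2, 1],
 [1, 1]]

For real matrices with standard dot products, the defining identity <Ax, y> = <x, A^* y> gives (Ax)^T y = x^T (A^*) y, i.e. x^T A^T y = x^T (A^*) y. Since this holds for all x, y, we must have A^* = A^T. Therefore
A^* =
[[-2, -2],
 [2, 1],
 [1, 1]].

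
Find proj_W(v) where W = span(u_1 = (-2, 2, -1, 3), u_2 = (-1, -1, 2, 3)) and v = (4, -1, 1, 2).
proj_W(v) = (95/221, -345/221, 360/221, 45/221)

Set up U = [u_1 | ... | u_2] ∈ R^(4×2). The projector onto W = col(U) is P = U (U^T U)^(-1) U^T.
Compute U^T U =
  [18, 7]
  [7, 15],
and U^T v = (-5, 5).
Solve U^T U · c = U^T v for the coefficients: c = (-110/221, 125/221). The projection is proj_W(v) = U c.
Check: (v - proj_W(v)) · u_1 = 0  (should be 0).
Check: (v - proj_W(v)) · u_2 = 0  (should be 0).
Result: proj_W(v) = (95/221, -345/221, 360/221, 45/221).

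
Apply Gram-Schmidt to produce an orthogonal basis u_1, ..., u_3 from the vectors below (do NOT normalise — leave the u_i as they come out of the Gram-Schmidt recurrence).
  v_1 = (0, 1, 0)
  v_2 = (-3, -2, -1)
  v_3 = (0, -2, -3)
Orthogonal basis:
  u_1 = (0, 1, 0)
  u_2 = (-3, 0, -1)
  u_3 = (9/10, 0, -27/10)

Apply the Gram-Schmidt recurrence
  u_1 = v_1
  u_i = v_i − Σ_{j<i} ((v_i · u_j) / (u_j · u_j)) · u_j.

Step by step this gives:
  u_1 = (0, 1, 0)
  u_2 = (-3, 0, -1)
  u_3 = (9/10, 0, -27/10)

Orthogonality check:
  u_2 · u_1 = 0 (should be 0)
  u_3 · u_1 = 0 (should be 0)
  u_3 · u_2 = 0 (should be 0)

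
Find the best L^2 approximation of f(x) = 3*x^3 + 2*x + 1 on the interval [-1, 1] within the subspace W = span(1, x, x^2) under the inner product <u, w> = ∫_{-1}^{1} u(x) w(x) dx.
g(x) = 19*x/5 + 1

The best approximation g ∈ W is the orthogonal projection of f onto W. Writing g = a_0 + a_1 x + a_2 x^2, the coefficients solve the normal equations G · a = b where
  G_{ij} = <φ_i, φ_j> and b_i = <f, φ_i>, with φ_0 = 1, φ_1 = x, φ_2 = x^2.
G =
  [2, 0, 2/3]
  [0, 2/3, 0]
  [2/3, 0, 2/5],
b = (2, 38/15, 2/3).
Solving gives a_0 = 1, a_1 = 19/5, a_2 = 0, so
  g(x) = 19*x/5 + 1.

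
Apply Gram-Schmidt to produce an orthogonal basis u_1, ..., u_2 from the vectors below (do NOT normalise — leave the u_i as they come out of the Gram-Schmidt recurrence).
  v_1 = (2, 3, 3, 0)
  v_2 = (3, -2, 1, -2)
Orthogonal basis:
  u_1 = (2, 3, 3, 0)
  u_2 = (30/11, -53/22, 13/22, -2)

Apply the Gram-Schmidt recurrence
  u_1 = v_1
  u_i = v_i − Σ_{j<i} ((v_i · u_j) / (u_j · u_j)) · u_j.

Step by step this gives:
  u_1 = (2, 3, 3, 0)
  u_2 = (30/11, -53/22, 13/22, -2)

Orthogonality check:
  u_2 · u_1 = 0 (should be 0)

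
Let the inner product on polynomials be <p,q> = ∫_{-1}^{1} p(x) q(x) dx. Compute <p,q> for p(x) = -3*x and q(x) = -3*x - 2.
<p,q> = 6

Expand the product: p(x)·q(x) = 9*x^2 + 6*x.
∫_{-1}^{1} of each monomial x^k gives [2/(k+1) if k even, 0 if k odd]. Integrating term-by-term (or equivalently evaluating the antiderivative F(x) = 3*x^3 + 3*x^2 at the endpoints):
  F(1) − F(−1) = 6 − (0) = 6.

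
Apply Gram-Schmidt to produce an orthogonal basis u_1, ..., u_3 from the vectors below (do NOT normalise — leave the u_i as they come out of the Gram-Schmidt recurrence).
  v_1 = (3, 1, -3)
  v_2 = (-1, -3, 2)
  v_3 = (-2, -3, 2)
Orthogonal basis:
  u_1 = (3, 1, -3)
  u_2 = (17/19, -45/19, 2/19)
  u_3 = (-49/122, -21/122, -28/61)

Apply the Gram-Schmidt recurrence
  u_1 = v_1
  u_i = v_i − Σ_{j<i} ((v_i · u_j) / (u_j · u_j)) · u_j.

Step by step this gives:
  u_1 = (3, 1, -3)
  u_2 = (17/19, -45/19, 2/19)
  u_3 = (-49/122, -21/122, -28/61)

Orthogonality check:
  u_2 · u_1 = 0 (should be 0)
  u_3 · u_1 = 0 (should be 0)
  u_3 · u_2 = 0 (should be 0)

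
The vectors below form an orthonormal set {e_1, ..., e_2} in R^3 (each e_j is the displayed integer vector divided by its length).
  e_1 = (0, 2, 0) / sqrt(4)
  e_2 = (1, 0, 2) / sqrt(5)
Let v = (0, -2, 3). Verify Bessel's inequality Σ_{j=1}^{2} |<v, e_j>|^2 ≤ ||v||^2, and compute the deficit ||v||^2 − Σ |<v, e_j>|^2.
Σ |<v, e_j>|^2 = 56/5; ||v||^2 = 13; deficit = 9/5

Write each e_j = u_j / sqrt(<u_j, u_j>) where u_j is the displayed integer vector. Then <v, e_j> = <v, u_j> / sqrt(<u_j, u_j>), so |<v, e_j>|^2 = <v, u_j>^2 / <u_j, u_j>.
Coefficients: <v, e_1> = -4/sqrt(4), <v, e_2> = 6/sqrt(5).
Square and sum: Σ |<v, e_j>|^2 = 56/5.
Compute ||v||^2 = v·v = 13.
Deficit = 13 − 56/5 = 9/5 ≥ 0, confirming Bessel's inequality. (The deficit equals ||v − Σ <v,e_j> e_j||^2, the squared distance from v to span{e_j}.)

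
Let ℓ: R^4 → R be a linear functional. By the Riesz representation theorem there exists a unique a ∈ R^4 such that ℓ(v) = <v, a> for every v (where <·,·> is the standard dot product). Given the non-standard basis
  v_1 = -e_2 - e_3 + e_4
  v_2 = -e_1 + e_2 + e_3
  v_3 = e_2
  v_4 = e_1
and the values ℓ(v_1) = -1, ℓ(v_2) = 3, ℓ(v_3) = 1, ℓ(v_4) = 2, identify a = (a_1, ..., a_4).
a = (2, 1, 4, 4)

Write a = (a_1, ..., a_4) in the standard basis. For each basis vector v_i, ℓ(v_i) = <v_i, a> is a linear equation in the a_j's. Collect the n equations into a matrix system V a = ℓ, where row i of V is v_i (expressed in the standard basis). Since V is invertible (lower-triangular with 1s on the diagonal, up to permutation), solve by back-substitution:
  V =
[[0, -1, -1, 1],
 [-1, 1, 1, 0],
 [0, 1, 0, 0],
 [1, 0, 0, 0]]
  V a = (-1, 3, 1, 2)
Solving gives a = (2, 1, 4, 4).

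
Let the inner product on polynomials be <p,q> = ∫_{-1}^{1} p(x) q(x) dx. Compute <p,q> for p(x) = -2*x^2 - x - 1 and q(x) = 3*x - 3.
<p,q> = 8

Expand the product: p(x)·q(x) = -6*x^3 + 3*x^2 + 3.
∫_{-1}^{1} of each monomial x^k gives [2/(k+1) if k even, 0 if k odd]. Integrating term-by-term (or equivalently evaluating the antiderivative F(x) = -3*x^4/2 + x^3 + 3*x at the endpoints):
  F(1) − F(−1) = 5/2 − (-11/2) = 8.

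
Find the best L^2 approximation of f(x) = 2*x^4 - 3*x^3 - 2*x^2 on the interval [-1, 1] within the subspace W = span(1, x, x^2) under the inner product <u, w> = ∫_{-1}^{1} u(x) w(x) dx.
g(x) = -2*x^2/7 - 9*x/5 - 6/35

The best approximation g ∈ W is the orthogonal projection of f onto W. Writing g = a_0 + a_1 x + a_2 x^2, the coefficients solve the normal equations G · a = b where
  G_{ij} = <φ_i, φ_j> and b_i = <f, φ_i>, with φ_0 = 1, φ_1 = x, φ_2 = x^2.
G =
  [2, 0, 2/3]
  [0, 2/3, 0]
  [2/3, 0, 2/5],
b = (-8/15, -6/5, -8/35).
Solving gives a_0 = -6/35, a_1 = -9/5, a_2 = -2/7, so
  g(x) = -2*x^2/7 - 9*x/5 - 6/35.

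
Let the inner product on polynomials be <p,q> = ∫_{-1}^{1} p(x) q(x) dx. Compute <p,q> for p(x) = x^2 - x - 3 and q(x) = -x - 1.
<p,q> = 6

Expand the product: p(x)·q(x) = -x^3 + 4*x + 3.
∫_{-1}^{1} of each monomial x^k gives [2/(k+1) if k even, 0 if k odd]. Integrating term-by-term (or equivalently evaluating the antiderivative F(x) = -x^4/4 + 2*x^2 + 3*x at the endpoints):
  F(1) − F(−1) = 19/4 − (-5/4) = 6.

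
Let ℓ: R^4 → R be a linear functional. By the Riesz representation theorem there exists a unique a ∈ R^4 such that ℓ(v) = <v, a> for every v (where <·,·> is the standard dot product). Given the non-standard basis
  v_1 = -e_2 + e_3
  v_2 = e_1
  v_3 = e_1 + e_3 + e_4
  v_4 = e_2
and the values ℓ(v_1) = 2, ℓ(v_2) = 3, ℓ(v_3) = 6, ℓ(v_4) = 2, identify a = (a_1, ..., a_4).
a = (3, 2, 4, -1)

Write a = (a_1, ..., a_4) in the standard basis. For each basis vector v_i, ℓ(v_i) = <v_i, a> is a linear equation in the a_j's. Collect the n equations into a matrix system V a = ℓ, where row i of V is v_i (expressed in the standard basis). Since V is invertible (lower-triangular with 1s on the diagonal, up to permutation), solve by back-substitution:
  V =
[[0, -1, 1, 0],
 [1, 0, 0, 0],
 [1, 0, 1, 1],
 [0, 1, 0, 0]]
  V a = (2, 3, 6, 2)
Solving gives a = (3, 2, 4, -1).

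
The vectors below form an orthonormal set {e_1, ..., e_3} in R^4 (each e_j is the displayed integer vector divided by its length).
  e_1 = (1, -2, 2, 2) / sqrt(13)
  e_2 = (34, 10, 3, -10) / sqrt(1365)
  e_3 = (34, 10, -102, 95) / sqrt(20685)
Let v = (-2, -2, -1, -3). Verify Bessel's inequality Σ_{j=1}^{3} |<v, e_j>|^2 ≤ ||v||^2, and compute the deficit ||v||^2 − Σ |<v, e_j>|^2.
Σ |<v, e_j>|^2 = 1782/197; ||v||^2 = 18; deficit = 1764/197

Write each e_j = u_j / sqrt(<u_j, u_j>) where u_j is the displayed integer vector. Then <v, e_j> = <v, u_j> / sqrt(<u_j, u_j>), so |<v, e_j>|^2 = <v, u_j>^2 / <u_j, u_j>.
Coefficients: <v, e_1> = -6/sqrt(13), <v, e_2> = -61/sqrt(1365), <v, e_3> = -271/sqrt(20685).
Square and sum: Σ |<v, e_j>|^2 = 1782/197.
Compute ||v||^2 = v·v = 18.
Deficit = 18 − 1782/197 = 1764/197 ≥ 0, confirming Bessel's inequality. (The deficit equals ||v − Σ <v,e_j> e_j||^2, the squared distance from v to span{e_j}.)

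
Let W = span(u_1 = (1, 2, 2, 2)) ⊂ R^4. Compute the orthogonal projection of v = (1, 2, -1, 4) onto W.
proj_W(v) = (11/13, 22/13, 22/13, 22/13)

Set up U = [u_1 | ... | u_1] ∈ R^(4×1). The projector onto W = col(U) is P = U (U^T U)^(-1) U^T.
Compute U^T U =
  [13],
and U^T v = (11).
Solve U^T U · c = U^T v for the coefficients: c = (11/13). The projection is proj_W(v) = U c.
Check: (v - proj_W(v)) · u_1 = 0  (should be 0).
Result: proj_W(v) = (11/13, 22/13, 22/13, 22/13).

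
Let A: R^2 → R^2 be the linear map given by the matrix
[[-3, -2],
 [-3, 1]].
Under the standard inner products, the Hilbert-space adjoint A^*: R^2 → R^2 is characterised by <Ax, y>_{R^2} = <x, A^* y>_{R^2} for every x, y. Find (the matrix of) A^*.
A^* = A^T =
[[-3, -3],
 [-2, 1]]

For real matrices with standard dot products, the defining identity <Ax, y> = <x, A^* y> gives (Ax)^T y = x^T (A^*) y, i.e. x^T A^T y = x^T (A^*) y. Since this holds for all x, y, we must have A^* = A^T. Therefore
A^* =
[[-3, -3],
 [-2, 1]].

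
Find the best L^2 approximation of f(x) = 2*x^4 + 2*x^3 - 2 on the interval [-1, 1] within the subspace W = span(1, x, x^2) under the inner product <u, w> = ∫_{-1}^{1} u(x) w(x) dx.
g(x) = 12*x^2/7 + 6*x/5 - 76/35

The best approximation g ∈ W is the orthogonal projection of f onto W. Writing g = a_0 + a_1 x + a_2 x^2, the coefficients solve the normal equations G · a = b where
  G_{ij} = <φ_i, φ_j> and b_i = <f, φ_i>, with φ_0 = 1, φ_1 = x, φ_2 = x^2.
G =
  [2, 0, 2/3]
  [0, 2/3, 0]
  [2/3, 0, 2/5],
b = (-16/5, 4/5, -16/21).
Solving gives a_0 = -76/35, a_1 = 6/5, a_2 = 12/7, so
  g(x) = 12*x^2/7 + 6*x/5 - 76/35.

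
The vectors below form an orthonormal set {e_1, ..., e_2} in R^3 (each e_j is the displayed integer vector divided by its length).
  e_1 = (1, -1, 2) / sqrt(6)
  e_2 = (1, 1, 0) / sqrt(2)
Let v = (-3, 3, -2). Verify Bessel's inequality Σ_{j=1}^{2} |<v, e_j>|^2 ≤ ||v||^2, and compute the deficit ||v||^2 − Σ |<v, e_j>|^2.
Σ |<v, e_j>|^2 = 50/3; ||v||^2 = 22; deficit = 16/3

Write each e_j = u_j / sqrt(<u_j, u_j>) where u_j is the displayed integer vector. Then <v, e_j> = <v, u_j> / sqrt(<u_j, u_j>), so |<v, e_j>|^2 = <v, u_j>^2 / <u_j, u_j>.
Coefficients: <v, e_1> = -10/sqrt(6), <v, e_2> = 0/sqrt(2).
Square and sum: Σ |<v, e_j>|^2 = 50/3.
Compute ||v||^2 = v·v = 22.
Deficit = 22 − 50/3 = 16/3 ≥ 0, confirming Bessel's inequality. (The deficit equals ||v − Σ <v,e_j> e_j||^2, the squared distance from v to span{e_j}.)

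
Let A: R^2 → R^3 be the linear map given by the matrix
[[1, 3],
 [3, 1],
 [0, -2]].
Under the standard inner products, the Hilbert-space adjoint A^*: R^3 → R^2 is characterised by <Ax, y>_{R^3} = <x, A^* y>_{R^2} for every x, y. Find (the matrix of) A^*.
A^* = A^T =
[[1, 3, 0],
 [3, 1, -2]]

For real matrices with standard dot products, the defining identity <Ax, y> = <x, A^* y> gives (Ax)^T y = x^T (A^*) y, i.e. x^T A^T y = x^T (A^*) y. Since this holds for all x, y, we must have A^* = A^T. Therefore
A^* =
[[1, 3, 0],
 [3, 1, -2]].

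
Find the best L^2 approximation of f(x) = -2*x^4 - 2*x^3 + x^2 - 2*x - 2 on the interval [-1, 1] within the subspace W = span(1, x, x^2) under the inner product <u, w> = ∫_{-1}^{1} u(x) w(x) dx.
g(x) = -5*x^2/7 - 16*x/5 - 64/35

The best approximation g ∈ W is the orthogonal projection of f onto W. Writing g = a_0 + a_1 x + a_2 x^2, the coefficients solve the normal equations G · a = b where
  G_{ij} = <φ_i, φ_j> and b_i = <f, φ_i>, with φ_0 = 1, φ_1 = x, φ_2 = x^2.
G =
  [2, 0, 2/3]
  [0, 2/3, 0]
  [2/3, 0, 2/5],
b = (-62/15, -32/15, -158/105).
Solving gives a_0 = -64/35, a_1 = -16/5, a_2 = -5/7, so
  g(x) = -5*x^2/7 - 16*x/5 - 64/35.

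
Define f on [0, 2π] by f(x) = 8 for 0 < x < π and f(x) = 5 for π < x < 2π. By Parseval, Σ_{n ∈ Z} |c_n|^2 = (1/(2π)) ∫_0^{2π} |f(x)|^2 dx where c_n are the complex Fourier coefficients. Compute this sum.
Σ |c_n|^2 = 89/2

Parseval equates the L^2 energy of f (normalised by 1/(2π)) with the ℓ^2 sum of its Fourier coefficients: (1/(2π)) ∫_0^{2π} |f|^2 = Σ |c_n|^2.
Compute the left side: (1/(2π)) [∫_0^π 8^2 dx + ∫_π^{2π} 5^2 dx] = (1/(2π)) · (64π + 25π) = (64 + 25)/2 = 89/2.
So Σ_{n ∈ Z} |c_n|^2 = 89/2.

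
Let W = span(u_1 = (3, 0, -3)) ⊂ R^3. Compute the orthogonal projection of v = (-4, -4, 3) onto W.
proj_W(v) = (-7/2, 0, 7/2)

Set up U = [u_1 | ... | u_1] ∈ R^(3×1). The projector onto W = col(U) is P = U (U^T U)^(-1) U^T.
Compute U^T U =
  [18],
and U^T v = (-21).
Solve U^T U · c = U^T v for the coefficients: c = (-7/6). The projection is proj_W(v) = U c.
Check: (v - proj_W(v)) · u_1 = 0  (should be 0).
Result: proj_W(v) = (-7/2, 0, 7/2).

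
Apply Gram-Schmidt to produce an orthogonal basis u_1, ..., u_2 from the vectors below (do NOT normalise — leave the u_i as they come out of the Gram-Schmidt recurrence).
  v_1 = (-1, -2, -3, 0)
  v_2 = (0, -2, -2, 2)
Orthogonal basis:
  u_1 = (-1, -2, -3, 0)
  u_2 = (5/7, -4/7, 1/7, 2)

Apply the Gram-Schmidt recurrence
  u_1 = v_1
  u_i = v_i − Σ_{j<i} ((v_i · u_j) / (u_j · u_j)) · u_j.

Step by step this gives:
  u_1 = (-1, -2, -3, 0)
  u_2 = (5/7, -4/7, 1/7, 2)

Orthogonality check:
  u_2 · u_1 = 0 (should be 0)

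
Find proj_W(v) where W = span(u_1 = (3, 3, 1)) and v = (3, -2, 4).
proj_W(v) = (21/19, 21/19, 7/19)

Set up U = [u_1 | ... | u_1] ∈ R^(3×1). The projector onto W = col(U) is P = U (U^T U)^(-1) U^T.
Compute U^T U =
  [19],
and U^T v = (7).
Solve U^T U · c = U^T v for the coefficients: c = (7/19). The projection is proj_W(v) = U c.
Check: (v - proj_W(v)) · u_1 = 0  (should be 0).
Result: proj_W(v) = (21/19, 21/19, 7/19).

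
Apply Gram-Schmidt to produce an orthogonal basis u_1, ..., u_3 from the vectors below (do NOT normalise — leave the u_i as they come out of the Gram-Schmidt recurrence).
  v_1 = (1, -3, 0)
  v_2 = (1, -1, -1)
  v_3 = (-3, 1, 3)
Orthogonal basis:
  u_1 = (1, -3, 0)
  u_2 = (3/5, 1/5, -1)
  u_3 = (-3/7, -1/7, -2/7)

Apply the Gram-Schmidt recurrence
  u_1 = v_1
  u_i = v_i − Σ_{j<i} ((v_i · u_j) / (u_j · u_j)) · u_j.

Step by step this gives:
  u_1 = (1, -3, 0)
  u_2 = (3/5, 1/5, -1)
  u_3 = (-3/7, -1/7, -2/7)

Orthogonality check:
  u_2 · u_1 = 0 (should be 0)
  u_3 · u_1 = 0 (should be 0)
  u_3 · u_2 = 0 (should be 0)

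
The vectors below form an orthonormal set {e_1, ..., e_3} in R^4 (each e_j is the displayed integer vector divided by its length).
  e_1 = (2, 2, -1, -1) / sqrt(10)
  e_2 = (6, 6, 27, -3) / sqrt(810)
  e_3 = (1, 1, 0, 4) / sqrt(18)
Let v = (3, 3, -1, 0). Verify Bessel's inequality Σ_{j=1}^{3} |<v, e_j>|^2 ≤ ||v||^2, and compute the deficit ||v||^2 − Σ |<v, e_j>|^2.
Σ |<v, e_j>|^2 = 19; ||v||^2 = 19; deficit = 0

Write each e_j = u_j / sqrt(<u_j, u_j>) where u_j is the displayed integer vector. Then <v, e_j> = <v, u_j> / sqrt(<u_j, u_j>), so |<v, e_j>|^2 = <v, u_j>^2 / <u_j, u_j>.
Coefficients: <v, e_1> = 13/sqrt(10), <v, e_2> = 9/sqrt(810), <v, e_3> = 6/sqrt(18).
Square and sum: Σ |<v, e_j>|^2 = 19.
Compute ||v||^2 = v·v = 19.
Deficit = 19 − 19 = 0 ≥ 0, confirming Bessel's inequality. (The deficit equals ||v − Σ <v,e_j> e_j||^2, the squared distance from v to span{e_j}.)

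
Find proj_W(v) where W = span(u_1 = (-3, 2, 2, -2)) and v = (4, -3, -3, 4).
proj_W(v) = (32/7, -64/21, -64/21, 64/21)

Set up U = [u_1 | ... | u_1] ∈ R^(4×1). The projector onto W = col(U) is P = U (U^T U)^(-1) U^T.
Compute U^T U =
  [21],
and U^T v = (-32).
Solve U^T U · c = U^T v for the coefficients: c = (-32/21). The projection is proj_W(v) = U c.
Check: (v - proj_W(v)) · u_1 = 0  (should be 0).
Result: proj_W(v) = (32/7, -64/21, -64/21, 64/21).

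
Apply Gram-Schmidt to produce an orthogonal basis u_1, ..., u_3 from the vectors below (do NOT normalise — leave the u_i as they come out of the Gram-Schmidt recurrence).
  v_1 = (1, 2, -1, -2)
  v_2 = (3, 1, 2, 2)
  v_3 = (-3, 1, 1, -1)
Orthogonal basis:
  u_1 = (1, 2, -1, -2)
  u_2 = (31/10, 6/5, 19/10, 9/5)
  u_3 = (-289/179, 275/179, 331/179, -35/179)

Apply the Gram-Schmidt recurrence
  u_1 = v_1
  u_i = v_i − Σ_{j<i} ((v_i · u_j) / (u_j · u_j)) · u_j.

Step by step this gives:
  u_1 = (1, 2, -1, -2)
  u_2 = (31/10, 6/5, 19/10, 9/5)
  u_3 = (-289/179, 275/179, 331/179, -35/179)

Orthogonality check:
  u_2 · u_1 = 0 (should be 0)
  u_3 · u_1 = 0 (should be 0)
  u_3 · u_2 = 0 (should be 0)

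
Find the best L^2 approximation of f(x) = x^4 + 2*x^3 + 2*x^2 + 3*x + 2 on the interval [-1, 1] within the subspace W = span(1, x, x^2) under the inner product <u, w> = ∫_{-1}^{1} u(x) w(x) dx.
g(x) = 20*x^2/7 + 21*x/5 + 67/35

The best approximation g ∈ W is the orthogonal projection of f onto W. Writing g = a_0 + a_1 x + a_2 x^2, the coefficients solve the normal equations G · a = b where
  G_{ij} = <φ_i, φ_j> and b_i = <f, φ_i>, with φ_0 = 1, φ_1 = x, φ_2 = x^2.
G =
  [2, 0, 2/3]
  [0, 2/3, 0]
  [2/3, 0, 2/5],
b = (86/15, 14/5, 254/105).
Solving gives a_0 = 67/35, a_1 = 21/5, a_2 = 20/7, so
  g(x) = 20*x^2/7 + 21*x/5 + 67/35.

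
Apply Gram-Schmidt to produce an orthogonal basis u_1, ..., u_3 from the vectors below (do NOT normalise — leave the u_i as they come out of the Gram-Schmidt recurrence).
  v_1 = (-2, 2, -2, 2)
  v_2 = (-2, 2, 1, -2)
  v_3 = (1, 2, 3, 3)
Orthogonal basis:
  u_1 = (-2, 2, -2, 2)
  u_2 = (-7/4, 7/4, 5/4, -9/4)
  u_3 = (55/51, 98/51, 172/51, 43/17)

Apply the Gram-Schmidt recurrence
  u_1 = v_1
  u_i = v_i − Σ_{j<i} ((v_i · u_j) / (u_j · u_j)) · u_j.

Step by step this gives:
  u_1 = (-2, 2, -2, 2)
  u_2 = (-7/4, 7/4, 5/4, -9/4)
  u_3 = (55/51, 98/51, 172/51, 43/17)

Orthogonality check:
  u_2 · u_1 = 0 (should be 0)
  u_3 · u_1 = 0 (should be 0)
  u_3 · u_2 = 0 (should be 0)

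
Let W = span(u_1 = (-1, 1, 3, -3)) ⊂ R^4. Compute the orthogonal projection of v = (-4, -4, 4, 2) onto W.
proj_W(v) = (-3/10, 3/10, 9/10, -9/10)

Set up U = [u_1 | ... | u_1] ∈ R^(4×1). The projector onto W = col(U) is P = U (U^T U)^(-1) U^T.
Compute U^T U =
  [20],
and U^T v = (6).
Solve U^T U · c = U^T v for the coefficients: c = (3/10). The projection is proj_W(v) = U c.
Check: (v - proj_W(v)) · u_1 = 0  (should be 0).
Result: proj_W(v) = (-3/10, 3/10, 9/10, -9/10).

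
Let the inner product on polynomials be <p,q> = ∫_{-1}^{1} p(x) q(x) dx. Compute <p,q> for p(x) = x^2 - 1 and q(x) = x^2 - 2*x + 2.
<p,q> = -44/15

Expand the product: p(x)·q(x) = x^4 - 2*x^3 + x^2 + 2*x - 2.
∫_{-1}^{1} of each monomial x^k gives [2/(k+1) if k even, 0 if k odd]. Integrating term-by-term (or equivalently evaluating the antiderivative F(x) = x^5/5 - x^4/2 + x^3/3 + x^2 - 2*x at the endpoints):
  F(1) − F(−1) = -29/30 − (59/30) = -44/15.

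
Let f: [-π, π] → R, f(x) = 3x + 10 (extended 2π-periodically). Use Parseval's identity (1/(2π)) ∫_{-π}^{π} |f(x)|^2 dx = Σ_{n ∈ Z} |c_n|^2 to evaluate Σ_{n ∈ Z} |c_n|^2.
Σ |c_n|^2 = 3π^2 + 100

Expand and integrate term by term over [-π, π]:
  ∫ (3x)^2 dx = 9·(2π^3/3); ∫ 2·3·(10)·x dx = 0 (odd integrand); ∫ 10^2 dx = 100·2π.
So (1/(2π)) ∫_{-π}^{π} (3x + 10)^2 dx = 9π^2/3 + 100 = 3π^2 + 100.
Parseval ⇒ Σ |c_n|^2 = 3π^2 + 100.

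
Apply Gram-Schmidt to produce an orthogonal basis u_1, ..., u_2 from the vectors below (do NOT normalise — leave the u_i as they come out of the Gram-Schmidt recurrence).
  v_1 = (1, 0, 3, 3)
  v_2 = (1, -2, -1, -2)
Orthogonal basis:
  u_1 = (1, 0, 3, 3)
  u_2 = (27/19, -2, 5/19, -14/19)

Apply the Gram-Schmidt recurrence
  u_1 = v_1
  u_i = v_i − Σ_{j<i} ((v_i · u_j) / (u_j · u_j)) · u_j.

Step by step this gives:
  u_1 = (1, 0, 3, 3)
  u_2 = (27/19, -2, 5/19, -14/19)

Orthogonality check:
  u_2 · u_1 = 0 (should be 0)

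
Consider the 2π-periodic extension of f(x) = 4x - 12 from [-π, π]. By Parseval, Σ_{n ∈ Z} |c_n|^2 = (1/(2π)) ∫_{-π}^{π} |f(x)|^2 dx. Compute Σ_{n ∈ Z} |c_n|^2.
Σ |c_n|^2 = 16π^2/3 + 144

Expand and integrate term by term over [-π, π]:
  ∫ (4x)^2 dx = 16·(2π^3/3); ∫ 2·4·(-12)·x dx = 0 (odd integrand); ∫ (-12)^2 dx = 144·2π.
So (1/(2π)) ∫_{-π}^{π} (4x - 12)^2 dx = 16π^2/3 + 144 = 16π^2/3 + 144.
Parseval ⇒ Σ |c_n|^2 = 16π^2/3 + 144.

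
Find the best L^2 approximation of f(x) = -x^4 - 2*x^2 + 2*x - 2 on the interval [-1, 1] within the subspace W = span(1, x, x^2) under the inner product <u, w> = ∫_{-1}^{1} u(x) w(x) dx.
g(x) = -20*x^2/7 + 2*x - 67/35

The best approximation g ∈ W is the orthogonal projection of f onto W. Writing g = a_0 + a_1 x + a_2 x^2, the coefficients solve the normal equations G · a = b where
  G_{ij} = <φ_i, φ_j> and b_i = <f, φ_i>, with φ_0 = 1, φ_1 = x, φ_2 = x^2.
G =
  [2, 0, 2/3]
  [0, 2/3, 0]
  [2/3, 0, 2/5],
b = (-86/15, 4/3, -254/105).
Solving gives a_0 = -67/35, a_1 = 2, a_2 = -20/7, so
  g(x) = -20*x^2/7 + 2*x - 67/35.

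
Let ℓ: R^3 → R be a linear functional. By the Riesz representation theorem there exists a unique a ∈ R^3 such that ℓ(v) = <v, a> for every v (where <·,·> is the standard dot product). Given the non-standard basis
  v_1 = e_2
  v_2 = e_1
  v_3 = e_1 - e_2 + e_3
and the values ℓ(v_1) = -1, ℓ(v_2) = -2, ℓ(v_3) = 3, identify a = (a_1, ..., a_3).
a = (-2, -1, 4)

Write a = (a_1, ..., a_3) in the standard basis. For each basis vector v_i, ℓ(v_i) = <v_i, a> is a linear equation in the a_j's. Collect the n equations into a matrix system V a = ℓ, where row i of V is v_i (expressed in the standard basis). Since V is invertible (lower-triangular with 1s on the diagonal, up to permutation), solve by back-substitution:
  V =
[[0, 1, 0],
 [1, 0, 0],
 [1, -1, 1]]
  V a = (-1, -2, 3)
Solving gives a = (-2, -1, 4).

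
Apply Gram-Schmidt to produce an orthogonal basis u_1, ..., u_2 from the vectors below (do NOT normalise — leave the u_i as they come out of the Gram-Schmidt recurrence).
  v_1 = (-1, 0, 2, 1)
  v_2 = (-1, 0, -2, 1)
Orthogonal basis:
  u_1 = (-1, 0, 2, 1)
  u_2 = (-4/3, 0, -4/3, 4/3)

Apply the Gram-Schmidt recurrence
  u_1 = v_1
  u_i = v_i − Σ_{j<i} ((v_i · u_j) / (u_j · u_j)) · u_j.

Step by step this gives:
  u_1 = (-1, 0, 2, 1)
  u_2 = (-4/3, 0, -4/3, 4/3)

Orthogonality check:
  u_2 · u_1 = 0 (should be 0)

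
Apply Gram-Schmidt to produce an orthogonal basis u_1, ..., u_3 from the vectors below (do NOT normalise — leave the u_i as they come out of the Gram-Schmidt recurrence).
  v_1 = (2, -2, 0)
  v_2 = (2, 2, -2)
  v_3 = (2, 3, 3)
Orthogonal basis:
  u_1 = (2, -2, 0)
  u_2 = (2, 2, -2)
  u_3 = (11/6, 11/6, 11/3)

Apply the Gram-Schmidt recurrence
  u_1 = v_1
  u_i = v_i − Σ_{j<i} ((v_i · u_j) / (u_j · u_j)) · u_j.

Step by step this gives:
  u_1 = (2, -2, 0)
  u_2 = (2, 2, -2)
  u_3 = (11/6, 11/6, 11/3)

Orthogonality check:
  u_2 · u_1 = 0 (should be 0)
  u_3 · u_1 = 0 (should be 0)
  u_3 · u_2 = 0 (should be 0)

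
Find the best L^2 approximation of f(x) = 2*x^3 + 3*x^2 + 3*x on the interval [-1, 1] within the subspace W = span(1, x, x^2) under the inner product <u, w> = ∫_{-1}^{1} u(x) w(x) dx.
g(x) = 3*x^2 + 21*x/5

The best approximation g ∈ W is the orthogonal projection of f onto W. Writing g = a_0 + a_1 x + a_2 x^2, the coefficients solve the normal equations G · a = b where
  G_{ij} = <φ_i, φ_j> and b_i = <f, φ_i>, with φ_0 = 1, φ_1 = x, φ_2 = x^2.
G =
  [2, 0, 2/3]
  [0, 2/3, 0]
  [2/3, 0, 2/5],
b = (2, 14/5, 6/5).
Solving gives a_0 = 0, a_1 = 21/5, a_2 = 3, so
  g(x) = 3*x^2 + 21*x/5.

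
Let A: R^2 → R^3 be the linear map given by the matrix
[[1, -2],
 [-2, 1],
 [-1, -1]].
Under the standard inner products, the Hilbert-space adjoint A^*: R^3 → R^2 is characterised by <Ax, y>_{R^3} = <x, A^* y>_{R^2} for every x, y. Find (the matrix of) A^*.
A^* = A^T =
[[1, -2, -1],
 [-2, 1, -1]]

For real matrices with standard dot products, the defining identity <Ax, y> = <x, A^* y> gives (Ax)^T y = x^T (A^*) y, i.e. x^T A^T y = x^T (A^*) y. Since this holds for all x, y, we must have A^* = A^T. Therefore
A^* =
[[1, -2, -1],
 [-2, 1, -1]].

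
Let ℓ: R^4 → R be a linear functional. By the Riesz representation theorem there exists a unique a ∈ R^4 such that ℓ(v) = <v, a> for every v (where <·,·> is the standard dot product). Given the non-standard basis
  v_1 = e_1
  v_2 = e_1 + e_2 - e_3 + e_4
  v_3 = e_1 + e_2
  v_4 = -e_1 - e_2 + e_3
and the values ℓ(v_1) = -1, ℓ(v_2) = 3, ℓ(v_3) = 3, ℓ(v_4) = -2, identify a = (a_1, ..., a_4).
a = (-1, 4, 1, 1)

Write a = (a_1, ..., a_4) in the standard basis. For each basis vector v_i, ℓ(v_i) = <v_i, a> is a linear equation in the a_j's. Collect the n equations into a matrix system V a = ℓ, where row i of V is v_i (expressed in the standard basis). Since V is invertible (lower-triangular with 1s on the diagonal, up to permutation), solve by back-substitution:
  V =
[[1, 0, 0, 0],
 [1, 1, -1, 1],
 [1, 1, 0, 0],
 [-1, -1, 1, 0]]
  V a = (-1, 3, 3, -2)
Solving gives a = (-1, 4, 1, 1).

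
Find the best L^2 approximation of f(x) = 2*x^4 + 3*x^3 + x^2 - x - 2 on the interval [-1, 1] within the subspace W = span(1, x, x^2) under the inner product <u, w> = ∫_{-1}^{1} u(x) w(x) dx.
g(x) = 19*x^2/7 + 4*x/5 - 76/35

The best approximation g ∈ W is the orthogonal projection of f onto W. Writing g = a_0 + a_1 x + a_2 x^2, the coefficients solve the normal equations G · a = b where
  G_{ij} = <φ_i, φ_j> and b_i = <f, φ_i>, with φ_0 = 1, φ_1 = x, φ_2 = x^2.
G =
  [2, 0, 2/3]
  [0, 2/3, 0]
  [2/3, 0, 2/5],
b = (-38/15, 8/15, -38/105).
Solving gives a_0 = -76/35, a_1 = 4/5, a_2 = 19/7, so
  g(x) = 19*x^2/7 + 4*x/5 - 76/35.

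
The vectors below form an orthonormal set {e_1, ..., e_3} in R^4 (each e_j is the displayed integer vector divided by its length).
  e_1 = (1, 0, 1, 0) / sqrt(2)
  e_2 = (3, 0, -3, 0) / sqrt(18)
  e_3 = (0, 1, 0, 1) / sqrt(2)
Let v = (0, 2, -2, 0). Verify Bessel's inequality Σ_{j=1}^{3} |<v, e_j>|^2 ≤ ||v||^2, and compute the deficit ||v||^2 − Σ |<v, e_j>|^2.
Σ |<v, e_j>|^2 = 6; ||v||^2 = 8; deficit = 2

Write each e_j = u_j / sqrt(<u_j, u_j>) where u_j is the displayed integer vector. Then <v, e_j> = <v, u_j> / sqrt(<u_j, u_j>), so |<v, e_j>|^2 = <v, u_j>^2 / <u_j, u_j>.
Coefficients: <v, e_1> = -2/sqrt(2), <v, e_2> = 6/sqrt(18), <v, e_3> = 2/sqrt(2).
Square and sum: Σ |<v, e_j>|^2 = 6.
Compute ||v||^2 = v·v = 8.
Deficit = 8 − 6 = 2 ≥ 0, confirming Bessel's inequality. (The deficit equals ||v − Σ <v,e_j> e_j||^2, the squared distance from v to span{e_j}.)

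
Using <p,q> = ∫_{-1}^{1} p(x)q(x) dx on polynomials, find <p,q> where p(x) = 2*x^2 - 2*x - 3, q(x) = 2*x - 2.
<p,q> = 20/3

Expand the product: p(x)·q(x) = 4*x^3 - 8*x^2 - 2*x + 6.
∫_{-1}^{1} of each monomial x^k gives [2/(k+1) if k even, 0 if k odd]. Integrating term-by-term (or equivalently evaluating the antiderivative F(x) = x^4 - 8*x^3/3 - x^2 + 6*x at the endpoints):
  F(1) − F(−1) = 10/3 − (-10/3) = 20/3.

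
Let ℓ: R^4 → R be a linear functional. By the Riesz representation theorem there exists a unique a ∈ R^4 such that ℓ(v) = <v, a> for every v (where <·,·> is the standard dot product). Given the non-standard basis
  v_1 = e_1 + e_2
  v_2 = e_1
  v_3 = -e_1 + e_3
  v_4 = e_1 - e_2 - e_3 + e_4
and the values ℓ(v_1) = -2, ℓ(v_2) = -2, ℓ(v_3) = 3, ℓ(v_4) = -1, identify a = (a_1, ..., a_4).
a = (-2, 0, 1, 2)

Write a = (a_1, ..., a_4) in the standard basis. For each basis vector v_i, ℓ(v_i) = <v_i, a> is a linear equation in the a_j's. Collect the n equations into a matrix system V a = ℓ, where row i of V is v_i (expressed in the standard basis). Since V is invertible (lower-triangular with 1s on the diagonal, up to permutation), solve by back-substitution:
  V =
[[1, 1, 0, 0],
 [1, 0, 0, 0],
 [-1, 0, 1, 0],
 [1, -1, -1, 1]]
  V a = (-2, -2, 3, -1)
Solving gives a = (-2, 0, 1, 2).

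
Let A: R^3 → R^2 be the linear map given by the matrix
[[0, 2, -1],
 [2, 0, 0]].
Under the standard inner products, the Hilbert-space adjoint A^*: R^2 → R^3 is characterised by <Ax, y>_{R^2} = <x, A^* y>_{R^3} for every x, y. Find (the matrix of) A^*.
A^* = A^T =
[[0, 2],
 [2, 0],
 [-1, 0]]

For real matrices with standard dot products, the defining identity <Ax, y> = <x, A^* y> gives (Ax)^T y = x^T (A^*) y, i.e. x^T A^T y = x^T (A^*) y. Since this holds for all x, y, we must have A^* = A^T. Therefore
A^* =
[[0, 2],
 [2, 0],
 [-1, 0]].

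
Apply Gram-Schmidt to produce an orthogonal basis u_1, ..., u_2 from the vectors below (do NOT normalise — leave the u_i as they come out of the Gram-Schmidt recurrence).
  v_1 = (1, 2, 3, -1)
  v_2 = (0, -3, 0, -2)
Orthogonal basis:
  u_1 = (1, 2, 3, -1)
  u_2 = (4/15, -37/15, 4/5, -34/15)

Apply the Gram-Schmidt recurrence
  u_1 = v_1
  u_i = v_i − Σ_{j<i} ((v_i · u_j) / (u_j · u_j)) · u_j.

Step by step this gives:
  u_1 = (1, 2, 3, -1)
  u_2 = (4/15, -37/15, 4/5, -34/15)

Orthogonality check:
  u_2 · u_1 = 0 (should be 0)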